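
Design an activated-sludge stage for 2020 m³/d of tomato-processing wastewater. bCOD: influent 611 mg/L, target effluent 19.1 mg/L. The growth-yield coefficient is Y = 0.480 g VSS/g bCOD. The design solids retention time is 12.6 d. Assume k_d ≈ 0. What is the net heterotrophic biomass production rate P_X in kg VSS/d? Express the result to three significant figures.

P_X ≈ 574 kg VSS/d

No decay correction is needed, so Y_obs = Y = 0.480.
Substrate removed = Q·(S₀ − S) = 2020 m³/d × (611 − 19.1) g/m³ = 1.2×10^6 g/d = 1196 kg/d.
Biomass produced: P_X = Y_obs·Q·ΔS = 0.4800 × 1196 ≈ 573.9 kg VSS/d.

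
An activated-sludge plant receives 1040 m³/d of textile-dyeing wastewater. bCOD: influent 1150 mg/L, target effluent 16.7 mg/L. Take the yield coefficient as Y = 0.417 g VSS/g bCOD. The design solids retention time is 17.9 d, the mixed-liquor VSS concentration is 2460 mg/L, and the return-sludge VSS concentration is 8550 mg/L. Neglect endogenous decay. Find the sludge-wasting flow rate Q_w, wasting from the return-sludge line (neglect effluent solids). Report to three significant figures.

With k_d = 0 the design equation reduces to V = Y Q (S₀−S) θ_c / X = 0.417 × 1040 × (1150 − 16.7) × 17.9 / 2460 = 3576 m³.
θ_c = V·X/(Q_w·X_r) when wasting from the recycle, so Q_w = V·X/(θ_c·X_r) = 3576 × 2460 / (17.9 × 8550) = 57.48 m³/d.

Q_w ≈ 57.5 m³/d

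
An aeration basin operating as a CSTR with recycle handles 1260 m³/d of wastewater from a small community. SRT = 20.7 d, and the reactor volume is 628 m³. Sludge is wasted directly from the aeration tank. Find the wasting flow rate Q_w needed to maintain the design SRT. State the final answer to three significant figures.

Q_w ≈ 30.3 m³/d

Wasting from the aeration tank: Q_w = V / θ_c = 628.0 / 20.7 = 30.34 m³/d.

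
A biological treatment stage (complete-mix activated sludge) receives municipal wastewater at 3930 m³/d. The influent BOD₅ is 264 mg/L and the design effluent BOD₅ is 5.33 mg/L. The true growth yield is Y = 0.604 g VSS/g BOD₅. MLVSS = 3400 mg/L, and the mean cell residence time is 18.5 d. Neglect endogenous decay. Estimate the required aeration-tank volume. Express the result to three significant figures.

V ≈ 3340 m³

Biomass mass balance (decay neglected): V·X = Y·Q·(S₀ − S)·θ_c, so V = 0.604 × 3930 × (264 − 5.33) × 18.5 / 3400 = 3341 m³.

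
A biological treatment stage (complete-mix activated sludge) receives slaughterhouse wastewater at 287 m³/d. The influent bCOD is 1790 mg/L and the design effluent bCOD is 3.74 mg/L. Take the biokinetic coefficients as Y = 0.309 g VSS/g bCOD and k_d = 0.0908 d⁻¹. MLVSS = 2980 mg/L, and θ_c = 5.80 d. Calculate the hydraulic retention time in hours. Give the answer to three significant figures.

From the SRT design equation V = Y Q (S₀−S) θ_c / [X (1 + k_d θ_c)] = 0.309 × 287 × (1790 − 3.74) × 5.80 / [2980 × (1 + 0.0908 × 5.80)] = 9.19×10^5 / 4549 = 202.0 m³.
HRT = V/Q = 202.0 m³ / 287 m³·d⁻¹ = 0.7037 d × 24 = 16.89 h.

τ ≈ 16.9 h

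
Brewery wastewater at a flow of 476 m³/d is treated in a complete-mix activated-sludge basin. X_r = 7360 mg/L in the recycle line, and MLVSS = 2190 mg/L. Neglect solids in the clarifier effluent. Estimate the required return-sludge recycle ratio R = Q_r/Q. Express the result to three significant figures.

R ≈ 0.424

Mass balance around the secondary clarifier (neglecting effluent solids): R = X / (X_r − X) = 2190 / (7360 − 2190) = 0.4236.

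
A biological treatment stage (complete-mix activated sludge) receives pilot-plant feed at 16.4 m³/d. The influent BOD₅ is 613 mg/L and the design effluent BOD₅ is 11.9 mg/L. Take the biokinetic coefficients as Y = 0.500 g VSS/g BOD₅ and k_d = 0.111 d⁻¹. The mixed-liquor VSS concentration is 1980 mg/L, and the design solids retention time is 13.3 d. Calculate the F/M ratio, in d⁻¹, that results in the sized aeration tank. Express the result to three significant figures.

Steady-state biomass mass balance: V·X·(1 + k_d·θ_c) = Y·Q·(S₀ − S)·θ_c, so V = 0.500 × 16.4 × (613 − 11.9) × 13.3 / [1980 × (1 + 0.111 × 13.3)] = 6.56×10^4 / 4903 = 13.37 m³.
F/M = applied load / biomass = Q·S₀/(V·X) = 16.4 × 613 / (13.37 × 1980) = 0.3797 d⁻¹.

F/M ≈ 0.380 d⁻¹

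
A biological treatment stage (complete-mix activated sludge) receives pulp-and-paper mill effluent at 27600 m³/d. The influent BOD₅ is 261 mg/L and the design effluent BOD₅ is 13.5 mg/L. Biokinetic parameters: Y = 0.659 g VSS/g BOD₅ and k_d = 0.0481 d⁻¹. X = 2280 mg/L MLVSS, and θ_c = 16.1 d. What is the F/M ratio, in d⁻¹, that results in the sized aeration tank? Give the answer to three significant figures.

F/M ≈ 0.176 d⁻¹

Rearranging the biomass balance for a CMAS with decay, V = Y·Q·ΔS·θ_c / [X·(1+k_d θ_c)] = 0.659 × 27600 × (261 − 13.5) × 16.1 / [2280 × (1 + 0.0481 × 16.1)] = 7.25×10^7 / 4046 = 17915 m³.
Food-to-microorganism ratio F/M = Q S₀ / (V X) = 27600 × 261 / (17915 × 2280) = 0.1764 d⁻¹.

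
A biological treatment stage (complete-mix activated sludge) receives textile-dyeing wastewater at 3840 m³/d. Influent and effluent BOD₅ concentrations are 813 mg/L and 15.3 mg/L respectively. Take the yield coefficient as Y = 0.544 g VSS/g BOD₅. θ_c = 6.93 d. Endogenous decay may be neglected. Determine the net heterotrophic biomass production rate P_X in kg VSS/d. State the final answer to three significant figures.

No decay correction is needed, so Y_obs = Y = 0.544.
Substrate removed = Q·(S₀ − S) = 3840 m³/d × (813 − 15.3) g/m³ = 3.06×10^6 g/d = 3063 kg/d.
P_X = Y_obs · Q(S₀ − S) = 0.5440 × 3063 = 1666 kg VSS/d.

P_X ≈ 1670 kg VSS/d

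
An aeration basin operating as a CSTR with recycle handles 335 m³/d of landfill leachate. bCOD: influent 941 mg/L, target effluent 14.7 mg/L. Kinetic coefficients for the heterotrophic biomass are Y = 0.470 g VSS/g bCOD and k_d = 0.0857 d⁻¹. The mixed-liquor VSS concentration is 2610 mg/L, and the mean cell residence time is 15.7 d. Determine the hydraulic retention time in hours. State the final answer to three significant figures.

τ ≈ 26.8 h

Steady-state biomass mass balance: V·X·(1 + k_d·θ_c) = Y·Q·(S₀ − S)·θ_c, so V = 0.470 × 335 × (941 − 14.7) × 15.7 / [2610 × (1 + 0.0857 × 15.7)] = 2.29×10^6 / 6122 = 374.0 m³.
HRT = V/Q = 374.0 m³ / 335 m³·d⁻¹ = 1.117 d × 24 = 26.80 h.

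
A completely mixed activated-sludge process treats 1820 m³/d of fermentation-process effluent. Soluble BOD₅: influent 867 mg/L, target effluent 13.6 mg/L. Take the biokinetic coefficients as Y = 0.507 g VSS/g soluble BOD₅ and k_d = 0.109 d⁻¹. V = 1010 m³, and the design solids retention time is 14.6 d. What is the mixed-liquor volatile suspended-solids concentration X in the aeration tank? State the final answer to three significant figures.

X ≈ 4390 mg/L

X = Y·Q·ΔS·θ_c / [V·(1 + k_d θ_c)] = 0.507 × 1820 × (867 − 13.6) × 14.6 / [1010 × (1 + 0.109 × 14.6)] = 4393 mg/L.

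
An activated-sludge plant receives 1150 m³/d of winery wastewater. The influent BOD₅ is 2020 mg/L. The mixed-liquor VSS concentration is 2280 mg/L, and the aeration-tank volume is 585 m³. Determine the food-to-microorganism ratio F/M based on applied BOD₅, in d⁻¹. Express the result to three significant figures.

F/M = Q·S₀ / (V·X) = 1150 × 2020 / (585.0 × 2280) = 1.742 g BOD₅·(g VSS·d)⁻¹.

F/M ≈ 1.74 d⁻¹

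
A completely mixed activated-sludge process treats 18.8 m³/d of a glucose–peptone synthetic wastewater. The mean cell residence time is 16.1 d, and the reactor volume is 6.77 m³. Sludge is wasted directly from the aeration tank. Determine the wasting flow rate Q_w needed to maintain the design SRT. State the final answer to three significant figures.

Q_w ≈ 0.420 m³/d

With mixed-liquor wasting, θ_c = V/Q_w, so Q_w = V/θ_c = 6.770/16.1 = 0.4205 m³/d.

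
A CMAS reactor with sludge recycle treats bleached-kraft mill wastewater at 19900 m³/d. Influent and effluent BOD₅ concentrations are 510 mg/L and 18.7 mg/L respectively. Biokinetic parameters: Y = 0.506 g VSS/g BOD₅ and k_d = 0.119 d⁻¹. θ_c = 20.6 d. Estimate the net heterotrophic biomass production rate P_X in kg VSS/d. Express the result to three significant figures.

The observed yield is Y_obs = Y/(1 + k_d·θ_c) = 0.506 / (1 + 0.119 × 20.6) = 0.506 / 3.451 = 0.1466 g VSS per g BOD₅ removed.
Substrate removed = Q·(S₀ − S) = 19900 m³/d × (510 − 18.7) g/m³ = 9.78×10^6 g/d = 9777 kg/d.
P_X = Y_obs · Q(S₀ − S) = 0.1466 × 9777 = 1433 kg VSS/d.

P_X ≈ 1430 kg VSS/d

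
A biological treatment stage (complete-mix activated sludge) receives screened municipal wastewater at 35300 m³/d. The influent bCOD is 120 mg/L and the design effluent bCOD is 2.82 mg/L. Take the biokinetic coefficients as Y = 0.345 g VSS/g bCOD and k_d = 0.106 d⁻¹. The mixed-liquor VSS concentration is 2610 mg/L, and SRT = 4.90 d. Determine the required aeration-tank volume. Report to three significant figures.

V ≈ 1760 m³

From the SRT design equation V = Y Q (S₀−S) θ_c / [X (1 + k_d θ_c)] = 0.345 × 35300 × (120 − 2.82) × 4.90 / [2610 × (1 + 0.106 × 4.90)] = 6.99×10^6 / 3966 = 1763 m³.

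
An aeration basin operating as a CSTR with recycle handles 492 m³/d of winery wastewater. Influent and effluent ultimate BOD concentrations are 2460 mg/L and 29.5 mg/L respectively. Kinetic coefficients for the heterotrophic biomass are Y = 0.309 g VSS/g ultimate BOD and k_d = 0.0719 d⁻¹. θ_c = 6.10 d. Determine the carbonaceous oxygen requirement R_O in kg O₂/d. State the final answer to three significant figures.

Observed yield with endogenous decay: Y_obs = Y / (1 + k_d·θ_c) = 0.309 / (1 + 0.0719 × 6.10) = 0.309 / 1.439 = 0.2148 g VSS/g ultimate BOD.
Mass of ultimate BOD removed per day: Q(S₀ − S) = 492 × 2430 g/m³ = 1196 kg/d.
P_X = Y_obs·Q·(S₀ − S) = 0.2148 × 1196 = 256.9 kg VSS/d.
Carbonaceous O₂ demand = substrate oxidised − cell-mass equivalent = 1196 − 1.42 × 256.9 = 831.1 kg O₂/d.

R_O ≈ 831 kg O₂/d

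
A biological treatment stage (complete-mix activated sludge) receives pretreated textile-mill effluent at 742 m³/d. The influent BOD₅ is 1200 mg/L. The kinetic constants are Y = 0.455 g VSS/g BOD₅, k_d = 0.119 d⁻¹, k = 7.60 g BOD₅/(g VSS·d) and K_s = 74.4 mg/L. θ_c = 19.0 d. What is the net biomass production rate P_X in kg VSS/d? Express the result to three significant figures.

Effluent substrate depends only on kinetics and SRT: S = K_s(1 + k_d θ_c) / [θ_c(Yk − k_d) − 1] = 74.4 × (1 + 0.119 × 19.0) / [19.0 × (0.455 × 7.60 − 0.119) − 1] = 242.6 / 62.44 = 3.886 mg/L.
Correct the yield for decay: Y_obs = Y/(1 + k_d θ_c) = 0.455 / (1 + 0.119 × 19.0) = 0.455 / 3.261 = 0.1395.
Substrate removed = Q·(S₀ − S) = 742 m³/d × (1200 − 3.89) g/m³ = 8.88×10^5 g/d = 887.5 kg/d.
Biomass produced: P_X = Y_obs·Q·ΔS = 0.1395 × 887.5 ≈ 123.8 kg VSS/d.

P_X ≈ 124 kg VSS/d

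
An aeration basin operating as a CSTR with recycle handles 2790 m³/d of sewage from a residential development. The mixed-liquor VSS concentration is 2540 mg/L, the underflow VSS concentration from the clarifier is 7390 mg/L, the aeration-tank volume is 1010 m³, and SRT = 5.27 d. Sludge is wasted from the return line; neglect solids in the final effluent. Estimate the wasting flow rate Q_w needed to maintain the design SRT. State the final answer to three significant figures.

θ_c = V·X/(Q_w·X_r) when wasting from the recycle, so Q_w = V·X/(θ_c·X_r) = 1010 × 2540 / (5.27 × 7390) = 65.87 m³/d.

Q_w ≈ 65.9 m³/d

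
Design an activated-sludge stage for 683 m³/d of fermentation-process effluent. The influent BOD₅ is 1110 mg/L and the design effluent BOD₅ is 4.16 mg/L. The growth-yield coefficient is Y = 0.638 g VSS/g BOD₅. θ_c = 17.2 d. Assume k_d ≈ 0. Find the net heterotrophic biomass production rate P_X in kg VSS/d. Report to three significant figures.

P_X ≈ 482 kg VSS/d

Since k_d ≈ 0, Y_obs = Y = 0.638 g VSS/g BOD₅.
Substrate removed = Q·(S₀ − S) = 683 m³/d × (1110 − 4.16) g/m³ = 7.55×10^5 g/d = 755.3 kg/d.
Net biomass production P_X = Y_obs × Q·(S₀ − S) = 0.6380 × 755.3 = 481.9 kg VSS/d.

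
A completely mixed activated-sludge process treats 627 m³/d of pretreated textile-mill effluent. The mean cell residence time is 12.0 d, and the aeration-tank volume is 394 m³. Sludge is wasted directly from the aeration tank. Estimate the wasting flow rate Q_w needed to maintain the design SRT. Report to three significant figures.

Q_w ≈ 32.8 m³/d

Wasting from the aeration tank: Q_w = V / θ_c = 394.0 / 12.0 = 32.83 m³/d.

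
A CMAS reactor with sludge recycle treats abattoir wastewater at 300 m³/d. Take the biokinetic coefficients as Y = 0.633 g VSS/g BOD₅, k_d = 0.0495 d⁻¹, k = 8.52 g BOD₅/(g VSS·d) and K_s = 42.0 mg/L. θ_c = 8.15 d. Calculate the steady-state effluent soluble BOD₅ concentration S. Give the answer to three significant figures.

S ≈ 1.39 mg/L

Effluent substrate depends only on kinetics and SRT: S = K_s(1 + k_d θ_c) / [θ_c(Yk − k_d) − 1] = 42.0 × (1 + 0.0495 × 8.15) / [8.15 × (0.633 × 8.52 − 0.0495) − 1] = 58.94 / 42.55 = 1.385 mg/L.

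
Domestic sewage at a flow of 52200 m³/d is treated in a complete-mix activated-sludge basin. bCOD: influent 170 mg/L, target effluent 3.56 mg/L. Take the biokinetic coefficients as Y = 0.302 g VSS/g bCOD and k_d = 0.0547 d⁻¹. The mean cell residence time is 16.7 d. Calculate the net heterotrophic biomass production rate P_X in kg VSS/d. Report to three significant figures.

Correct the yield for decay: Y_obs = Y/(1 + k_d θ_c) = 0.302 / (1 + 0.0547 × 16.7) = 0.302 / 1.913 = 0.1578.
Mass of bCOD removed per day: Q(S₀ − S) = 52200 × 166.4 g/m³ = 8688 kg/d.
Net biomass production P_X = Y_obs × Q·(S₀ − S) = 0.1578 × 8688 = 1371 kg VSS/d.

P_X ≈ 1370 kg VSS/d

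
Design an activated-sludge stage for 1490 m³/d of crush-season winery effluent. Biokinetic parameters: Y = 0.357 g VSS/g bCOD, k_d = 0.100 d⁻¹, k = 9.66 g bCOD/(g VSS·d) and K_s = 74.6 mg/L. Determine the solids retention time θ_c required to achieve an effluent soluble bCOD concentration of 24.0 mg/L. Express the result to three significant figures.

θ_c ≈ 1.35 d

From 1/θ_c = Y·k·S/(K_s + S) − k_d: Y·k·S/(K_s+S) = 0.357 × 9.66 × 24.0 / (74.6 + 24.0) = 0.8394 d⁻¹.
1/θ_c = 0.8394 − 0.100 = 0.7394 d⁻¹, so θ_c = 1.352 d.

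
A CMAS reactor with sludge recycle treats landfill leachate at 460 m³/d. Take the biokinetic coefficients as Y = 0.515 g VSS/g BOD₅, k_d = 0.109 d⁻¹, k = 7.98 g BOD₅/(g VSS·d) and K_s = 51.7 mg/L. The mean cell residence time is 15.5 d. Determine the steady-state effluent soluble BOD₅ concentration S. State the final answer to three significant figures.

S ≈ 2.28 mg/L

For a completely mixed reactor with recycle the Lawrence–McCarty relation gives S = K_s·(1 + k_d·θ_c) / [θ_c·(Y·k − k_d) − 1] = 51.7 × (1 + 0.109 × 15.5) / [15.5 × (0.515 × 7.98 − 0.109) − 1] = 139.0 / 61.01 = 2.279 mg/L.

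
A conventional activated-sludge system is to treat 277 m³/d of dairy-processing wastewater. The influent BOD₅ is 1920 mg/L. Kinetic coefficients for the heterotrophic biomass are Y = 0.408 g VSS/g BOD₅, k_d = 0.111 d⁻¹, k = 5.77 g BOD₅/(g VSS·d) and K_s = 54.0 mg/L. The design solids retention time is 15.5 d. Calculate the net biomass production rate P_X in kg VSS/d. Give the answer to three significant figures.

P_X ≈ 79.6 kg VSS/d

For a completely mixed reactor with recycle the Lawrence–McCarty relation gives S = K_s·(1 + k_d·θ_c) / [θ_c·(Y·k − k_d) − 1] = 54.0 × (1 + 0.111 × 15.5) / [15.5 × (0.408 × 5.77 − 0.111) − 1] = 146.9 / 33.77 = 4.350 mg/L.
Correct the yield for decay: Y_obs = Y/(1 + k_d θ_c) = 0.408 / (1 + 0.111 × 15.5) = 0.408 / 2.720 = 0.1500.
Substrate removed = Q·(S₀ − S) = 277 m³/d × (1920 − 4.35) g/m³ = 5.31×10^5 g/d = 530.6 kg/d.
Biomass produced: P_X = Y_obs·Q·ΔS = 0.1500 × 530.6 ≈ 79.58 kg VSS/d.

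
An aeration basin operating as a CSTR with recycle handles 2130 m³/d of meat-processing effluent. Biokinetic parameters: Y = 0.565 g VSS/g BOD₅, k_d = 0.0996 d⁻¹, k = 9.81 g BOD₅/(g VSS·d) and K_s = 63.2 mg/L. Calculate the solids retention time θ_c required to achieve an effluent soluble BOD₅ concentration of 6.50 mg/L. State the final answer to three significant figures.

θ_c ≈ 2.40 d

From 1/θ_c = Y·k·S/(K_s + S) − k_d: Y·k·S/(K_s+S) = 0.565 × 9.81 × 6.50 / (63.2 + 6.50) = 0.5169 d⁻¹.
Then 1/θ_c = μ − k_d = 0.5169 − 0.0996 = 0.4173 d⁻¹, giving θ_c = 2.396 d.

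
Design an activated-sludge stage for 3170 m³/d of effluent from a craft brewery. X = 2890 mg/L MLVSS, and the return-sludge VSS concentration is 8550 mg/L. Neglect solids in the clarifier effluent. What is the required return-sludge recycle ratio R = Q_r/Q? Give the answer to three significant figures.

Solids balance on the clarifier gives (1+R)X = R·X_r, so R = X/(X_r − X) = 2890 / (8550 − 2890) = 0.5106.

R ≈ 0.511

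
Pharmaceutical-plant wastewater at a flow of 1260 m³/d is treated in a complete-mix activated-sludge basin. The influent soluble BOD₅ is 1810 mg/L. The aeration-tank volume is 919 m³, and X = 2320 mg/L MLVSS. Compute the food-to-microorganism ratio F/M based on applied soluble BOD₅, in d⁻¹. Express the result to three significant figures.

F/M ≈ 1.07 d⁻¹

Food-to-microorganism ratio F/M = Q S₀ / (V X) = 1260 × 1810 / (919.0 × 2320) = 1.070 d⁻¹.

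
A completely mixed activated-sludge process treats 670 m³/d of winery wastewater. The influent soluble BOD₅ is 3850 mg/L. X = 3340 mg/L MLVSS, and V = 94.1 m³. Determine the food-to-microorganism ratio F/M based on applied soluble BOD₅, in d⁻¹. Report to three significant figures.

F/M ≈ 8.21 d⁻¹

F/M = Q·S₀ / (V·X) = 670 × 3850 / (94.10 × 3340) = 8.207 g soluble BOD₅·(g VSS·d)⁻¹.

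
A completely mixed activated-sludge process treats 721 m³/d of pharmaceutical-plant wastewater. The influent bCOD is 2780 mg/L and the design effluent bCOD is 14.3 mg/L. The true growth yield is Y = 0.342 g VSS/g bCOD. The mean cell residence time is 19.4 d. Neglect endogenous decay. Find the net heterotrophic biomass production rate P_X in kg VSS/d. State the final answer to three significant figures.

P_X ≈ 682 kg VSS/d

No decay correction is needed, so Y_obs = Y = 0.342.
Mass of bCOD removed per day: Q(S₀ − S) = 721 × 2766 g/m³ = 1994 kg/d.
Net biomass production P_X = Y_obs × Q·(S₀ − S) = 0.3420 × 1994 = 682.0 kg VSS/d.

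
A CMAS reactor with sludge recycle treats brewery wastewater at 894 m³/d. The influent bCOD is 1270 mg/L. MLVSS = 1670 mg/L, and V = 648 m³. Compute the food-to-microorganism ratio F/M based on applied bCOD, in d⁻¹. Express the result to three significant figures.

Food-to-microorganism ratio F/M = Q S₀ / (V X) = 894 × 1270 / (648.0 × 1670) = 1.049 d⁻¹.

F/M ≈ 1.05 d⁻¹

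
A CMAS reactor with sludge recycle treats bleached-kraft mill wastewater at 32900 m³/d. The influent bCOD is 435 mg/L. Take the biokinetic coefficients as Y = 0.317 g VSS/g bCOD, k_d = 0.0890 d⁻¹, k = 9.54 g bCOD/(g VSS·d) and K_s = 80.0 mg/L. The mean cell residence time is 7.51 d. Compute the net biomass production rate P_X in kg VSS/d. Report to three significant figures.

From the Monod/SRT balance for a CMAS, S = K_s·(1+k_d θ_c)/[θ_c·(Y k − k_d) − 1] = 80.0 × (1 + 0.0890 × 7.51) / [7.51 × (0.317 × 9.54 − 0.0890) − 1] = 133.5 / 21.04 = 6.343 mg/L.
The observed yield is Y_obs = Y/(1 + k_d·θ_c) = 0.317 / (1 + 0.0890 × 7.51) = 0.317 / 1.668 = 0.1900 g VSS per g bCOD removed.
ΔS = 435 − 6.34 = 428.7 mg/L, so the substrate removal rate is 32900 × 428.7/1000 = 14103 kg bCOD/d.
So the net sludge growth is P_X = 0.1900 × 14103 = 2680 kg VSS/d.

P_X ≈ 2680 kg VSS/d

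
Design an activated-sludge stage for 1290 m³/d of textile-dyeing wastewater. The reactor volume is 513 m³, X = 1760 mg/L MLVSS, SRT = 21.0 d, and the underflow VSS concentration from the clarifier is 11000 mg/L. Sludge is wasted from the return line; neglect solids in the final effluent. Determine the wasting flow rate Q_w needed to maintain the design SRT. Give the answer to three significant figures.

Q_w = (V·X)/(θ_c X_r) = 513.0 × 1760 / (21.0 × 11000) = 3.909 m³/d.

Q_w ≈ 3.91 m³/d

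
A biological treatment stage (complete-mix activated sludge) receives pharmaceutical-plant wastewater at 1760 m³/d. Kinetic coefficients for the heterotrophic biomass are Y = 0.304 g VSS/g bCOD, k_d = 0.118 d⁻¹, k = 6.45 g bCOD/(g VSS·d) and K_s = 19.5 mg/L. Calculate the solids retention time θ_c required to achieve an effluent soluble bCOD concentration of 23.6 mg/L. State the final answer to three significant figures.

Specific growth rate at S = 23.6 mg/L: μ = YkS/(K_s+S) = 0.304·6.45·23.6/(19.5+23.6) = 1.074 d⁻¹.
1/θ_c = 1.074 − 0.118 = 0.9557 d⁻¹, so θ_c = 1.046 d.

θ_c ≈ 1.05 d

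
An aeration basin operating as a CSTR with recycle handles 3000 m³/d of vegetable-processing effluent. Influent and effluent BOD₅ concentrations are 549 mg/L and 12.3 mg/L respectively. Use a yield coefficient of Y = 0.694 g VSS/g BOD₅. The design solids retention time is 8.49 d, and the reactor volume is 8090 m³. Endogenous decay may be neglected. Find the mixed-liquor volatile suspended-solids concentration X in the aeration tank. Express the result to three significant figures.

X ≈ 1170 mg/L

Without decay, X = Y Q (S₀−S) θ_c / V = 0.694 × 3000 × (549 − 12.3) × 8.49 / 8090 = 1173 mg/L.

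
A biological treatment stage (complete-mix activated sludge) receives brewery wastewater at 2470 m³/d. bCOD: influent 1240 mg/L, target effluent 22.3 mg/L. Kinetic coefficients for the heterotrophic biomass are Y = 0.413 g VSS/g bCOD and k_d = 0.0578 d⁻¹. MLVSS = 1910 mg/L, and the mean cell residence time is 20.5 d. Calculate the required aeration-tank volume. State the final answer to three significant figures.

From the SRT design equation V = Y Q (S₀−S) θ_c / [X (1 + k_d θ_c)] = 0.413 × 2470 × (1240 − 22.3) × 20.5 / [1910 × (1 + 0.0578 × 20.5)] = 2.55×10^7 / 4173 = 6102 m³.

V ≈ 6100 m³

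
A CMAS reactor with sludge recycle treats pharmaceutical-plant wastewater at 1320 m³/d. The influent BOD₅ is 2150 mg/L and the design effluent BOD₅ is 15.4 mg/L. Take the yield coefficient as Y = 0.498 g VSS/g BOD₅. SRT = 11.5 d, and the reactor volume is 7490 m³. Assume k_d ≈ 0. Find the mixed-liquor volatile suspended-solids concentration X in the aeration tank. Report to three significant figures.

From V·X = Y·Q·(S₀ − S)·θ_c (decay neglected): X = 0.498 × 1320 × (2150 − 15.4) × 11.5 / 7490 = 2154 mg/L.

X ≈ 2150 mg/L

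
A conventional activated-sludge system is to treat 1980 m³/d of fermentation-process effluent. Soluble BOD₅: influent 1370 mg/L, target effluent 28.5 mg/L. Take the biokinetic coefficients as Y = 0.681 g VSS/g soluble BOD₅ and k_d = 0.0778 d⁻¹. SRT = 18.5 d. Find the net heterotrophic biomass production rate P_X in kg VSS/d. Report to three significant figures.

The observed yield is Y_obs = Y/(1 + k_d·θ_c) = 0.681 / (1 + 0.0778 × 18.5) = 0.681 / 2.439 = 0.2792 g VSS per g soluble BOD₅ removed.
Mass of soluble BOD₅ removed per day: Q(S₀ − S) = 1980 × 1342 g/m³ = 2656 kg/d.
Net biomass production P_X = Y_obs × Q·(S₀ − S) = 0.2792 × 2656 = 741.5 kg VSS/d.

P_X ≈ 742 kg VSS/d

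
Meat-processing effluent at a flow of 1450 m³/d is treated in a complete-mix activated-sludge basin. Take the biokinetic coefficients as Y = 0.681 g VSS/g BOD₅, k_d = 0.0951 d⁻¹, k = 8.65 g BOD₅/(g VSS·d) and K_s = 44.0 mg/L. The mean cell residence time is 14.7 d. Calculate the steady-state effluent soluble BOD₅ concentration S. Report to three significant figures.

S ≈ 1.25 mg/L

For a completely mixed reactor with recycle the Lawrence–McCarty relation gives S = K_s·(1 + k_d·θ_c) / [θ_c·(Y·k − k_d) − 1] = 44.0 × (1 + 0.0951 × 14.7) / [14.7 × (0.681 × 8.65 − 0.0951) − 1] = 105.5 / 84.19 = 1.253 mg/L.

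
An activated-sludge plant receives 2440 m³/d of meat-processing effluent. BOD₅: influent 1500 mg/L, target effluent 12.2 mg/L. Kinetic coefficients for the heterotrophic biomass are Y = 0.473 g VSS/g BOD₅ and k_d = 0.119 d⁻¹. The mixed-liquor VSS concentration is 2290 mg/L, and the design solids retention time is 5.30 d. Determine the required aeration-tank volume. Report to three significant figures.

V ≈ 2440 m³

From the SRT design equation V = Y Q (S₀−S) θ_c / [X (1 + k_d θ_c)] = 0.473 × 2440 × (1500 − 12.2) × 5.30 / [2290 × (1 + 0.119 × 5.30)] = 9.1×10^6 / 3734 = 2437 m³.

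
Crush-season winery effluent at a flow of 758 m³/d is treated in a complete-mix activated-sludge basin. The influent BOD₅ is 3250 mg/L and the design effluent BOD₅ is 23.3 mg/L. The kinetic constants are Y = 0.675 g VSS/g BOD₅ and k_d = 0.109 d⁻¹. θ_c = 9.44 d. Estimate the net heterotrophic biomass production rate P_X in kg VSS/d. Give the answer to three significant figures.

P_X ≈ 814 kg VSS/d

Observed yield with endogenous decay: Y_obs = Y / (1 + k_d·θ_c) = 0.675 / (1 + 0.109 × 9.44) = 0.675 / 2.029 = 0.3327 g VSS/g BOD₅.
Mass of BOD₅ removed per day: Q(S₀ − S) = 758 × 3227 g/m³ = 2446 kg/d.
P_X = Y_obs · Q(S₀ − S) = 0.3327 × 2446 = 813.7 kg VSS/d.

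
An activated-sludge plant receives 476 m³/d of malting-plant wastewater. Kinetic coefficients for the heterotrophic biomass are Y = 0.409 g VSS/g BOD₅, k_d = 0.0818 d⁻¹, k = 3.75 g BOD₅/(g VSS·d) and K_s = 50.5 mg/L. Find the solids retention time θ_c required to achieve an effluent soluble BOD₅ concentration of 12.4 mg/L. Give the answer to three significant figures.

At the target effluent, Y k S/(K_s+S) = 0.409×3.75×12.4/62.90 = 0.3024 d⁻¹.
Then 1/θ_c = μ − k_d = 0.3024 − 0.0818 = 0.2206 d⁻¹, giving θ_c = 4.534 d.

θ_c ≈ 4.53 d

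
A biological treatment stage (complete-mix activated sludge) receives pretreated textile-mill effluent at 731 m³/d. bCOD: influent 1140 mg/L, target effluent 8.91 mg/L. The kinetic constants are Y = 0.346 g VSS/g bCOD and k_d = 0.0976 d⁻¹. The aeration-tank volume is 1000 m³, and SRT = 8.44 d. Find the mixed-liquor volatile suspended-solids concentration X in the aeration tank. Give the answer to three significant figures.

Solving the biomass balance for X: X = Y Q (S₀−S) θ_c / [V (1+k_d θ_c)] = 0.346 × 731 × (1140 − 8.91) × 8.44 / [1000 × (1 + 0.0976 × 8.44)] = 1324 mg/L.

X ≈ 1320 mg/L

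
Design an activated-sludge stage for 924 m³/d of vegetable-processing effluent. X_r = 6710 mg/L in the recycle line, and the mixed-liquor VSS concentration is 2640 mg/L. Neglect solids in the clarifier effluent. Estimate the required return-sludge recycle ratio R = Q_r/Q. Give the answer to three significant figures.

Mass balance around the secondary clarifier (neglecting effluent solids): R = X / (X_r − X) = 2640 / (6710 − 2640) = 0.6486.

R ≈ 0.649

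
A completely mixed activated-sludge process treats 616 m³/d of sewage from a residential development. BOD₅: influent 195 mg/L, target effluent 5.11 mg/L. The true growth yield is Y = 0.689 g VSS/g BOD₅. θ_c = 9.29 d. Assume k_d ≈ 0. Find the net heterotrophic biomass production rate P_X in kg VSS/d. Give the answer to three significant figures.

P_X ≈ 80.6 kg VSS/d

No decay correction is needed, so Y_obs = Y = 0.689.
Q·(S₀ − S) = 616 × (195 − 5.11) × 10⁻³ = 117.0 kg/d removed.
P_X = Y_obs · Q(S₀ − S) = 0.6890 × 117.0 = 80.59 kg VSS/d.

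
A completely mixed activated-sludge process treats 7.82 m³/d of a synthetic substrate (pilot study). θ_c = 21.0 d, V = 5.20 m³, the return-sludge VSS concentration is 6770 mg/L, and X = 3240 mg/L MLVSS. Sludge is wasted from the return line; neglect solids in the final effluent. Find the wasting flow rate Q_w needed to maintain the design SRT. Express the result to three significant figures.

Q_w ≈ 0.119 m³/d

Q_w = (V·X)/(θ_c X_r) = 5.200 × 3240 / (21.0 × 6770) = 0.1185 m³/d.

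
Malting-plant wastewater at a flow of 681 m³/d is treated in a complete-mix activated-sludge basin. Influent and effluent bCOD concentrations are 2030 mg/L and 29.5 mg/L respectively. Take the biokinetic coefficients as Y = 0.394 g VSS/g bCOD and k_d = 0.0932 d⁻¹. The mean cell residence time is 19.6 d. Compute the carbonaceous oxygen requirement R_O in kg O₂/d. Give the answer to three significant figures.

R_O ≈ 1090 kg O₂/d

Y_obs = Y / (1 + k_d θ_c) = 0.394 / (1 + 0.0932 × 19.6) = 0.394 / 2.827 = 0.1394.
Q·(S₀ − S) = 681 × (2030 − 29.5) × 10⁻³ = 1362 kg/d removed.
Biomass synthesised: P_X = Y_obs × 1362 = 189.9 kg VSS/d.
R_O = Q·(S₀ − S) − 1.42·P_X = 1362 − 1.42 × 189.9 = 1093 kg O₂/d.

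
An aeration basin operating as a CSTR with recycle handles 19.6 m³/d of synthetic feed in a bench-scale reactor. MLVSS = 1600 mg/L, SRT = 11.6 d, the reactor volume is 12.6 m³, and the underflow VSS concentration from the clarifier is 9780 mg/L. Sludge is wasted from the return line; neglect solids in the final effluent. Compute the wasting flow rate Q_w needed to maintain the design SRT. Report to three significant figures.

Q_w ≈ 0.178 m³/d

θ_c = V·X/(Q_w·X_r) when wasting from the recycle, so Q_w = V·X/(θ_c·X_r) = 12.60 × 1600 / (11.6 × 9780) = 0.1777 m³/d.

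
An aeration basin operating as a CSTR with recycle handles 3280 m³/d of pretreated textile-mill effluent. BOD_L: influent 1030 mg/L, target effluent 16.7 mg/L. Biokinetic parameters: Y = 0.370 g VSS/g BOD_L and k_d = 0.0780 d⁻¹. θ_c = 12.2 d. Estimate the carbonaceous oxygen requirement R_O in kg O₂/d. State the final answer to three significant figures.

R_O ≈ 2430 kg O₂/d

Observed yield with endogenous decay: Y_obs = Y / (1 + k_d·θ_c) = 0.370 / (1 + 0.0780 × 12.2) = 0.370 / 1.952 = 0.1896 g VSS/g BOD_L.
ΔS = 1030 − 16.7 = 1013 mg/L, so the substrate removal rate is 3280 × 1013/1000 = 3324 kg BOD_L/d.
Net sludge production P_X = 0.1896 × 3324 = 630.1 kg VSS/d.
R_O = Q·ΔS − 1.42 P_X = 3324 − 894.8 = 2429 kg O₂/d.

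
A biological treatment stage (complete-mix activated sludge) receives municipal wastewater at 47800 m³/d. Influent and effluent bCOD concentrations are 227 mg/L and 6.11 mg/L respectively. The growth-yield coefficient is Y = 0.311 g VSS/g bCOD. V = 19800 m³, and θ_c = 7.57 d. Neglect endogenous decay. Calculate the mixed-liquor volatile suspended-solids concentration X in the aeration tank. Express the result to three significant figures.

From V·X = Y·Q·(S₀ − S)·θ_c (decay neglected): X = 0.311 × 47800 × (227 − 6.11) × 7.57 / 19800 = 1255 mg/L.

X ≈ 1260 mg/L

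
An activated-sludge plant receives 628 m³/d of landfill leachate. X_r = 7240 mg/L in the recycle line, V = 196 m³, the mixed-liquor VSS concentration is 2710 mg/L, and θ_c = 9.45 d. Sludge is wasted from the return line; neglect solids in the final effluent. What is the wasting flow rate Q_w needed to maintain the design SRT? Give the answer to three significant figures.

Q_w ≈ 7.76 m³/d

Q_w = (V·X)/(θ_c X_r) = 196.0 × 2710 / (9.45 × 7240) = 7.763 m³/d.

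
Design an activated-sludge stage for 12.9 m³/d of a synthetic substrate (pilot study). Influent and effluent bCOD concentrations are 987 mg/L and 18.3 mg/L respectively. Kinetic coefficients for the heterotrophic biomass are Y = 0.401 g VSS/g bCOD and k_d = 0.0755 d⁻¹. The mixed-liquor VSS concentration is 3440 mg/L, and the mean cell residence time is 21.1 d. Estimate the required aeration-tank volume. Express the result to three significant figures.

Rearranging the biomass balance for a CMAS with decay, V = Y·Q·ΔS·θ_c / [X·(1+k_d θ_c)] = 0.401 × 12.9 × (987 − 18.3) × 21.1 / [3440 × (1 + 0.0755 × 21.1)] = 1.06×10^5 / 8920 = 11.85 m³.

V ≈ 11.9 m³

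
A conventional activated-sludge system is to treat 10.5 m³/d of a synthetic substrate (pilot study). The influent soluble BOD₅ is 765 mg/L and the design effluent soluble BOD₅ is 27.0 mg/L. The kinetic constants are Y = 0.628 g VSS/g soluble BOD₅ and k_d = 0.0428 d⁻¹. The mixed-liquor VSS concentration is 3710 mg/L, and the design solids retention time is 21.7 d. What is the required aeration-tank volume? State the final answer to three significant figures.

Steady-state biomass mass balance: V·X·(1 + k_d·θ_c) = Y·Q·(S₀ − S)·θ_c, so V = 0.628 × 10.5 × (765 − 27.0) × 21.7 / [3710 × (1 + 0.0428 × 21.7)] = 1.06×10^5 / 7156 = 14.76 m³.

V ≈ 14.8 m³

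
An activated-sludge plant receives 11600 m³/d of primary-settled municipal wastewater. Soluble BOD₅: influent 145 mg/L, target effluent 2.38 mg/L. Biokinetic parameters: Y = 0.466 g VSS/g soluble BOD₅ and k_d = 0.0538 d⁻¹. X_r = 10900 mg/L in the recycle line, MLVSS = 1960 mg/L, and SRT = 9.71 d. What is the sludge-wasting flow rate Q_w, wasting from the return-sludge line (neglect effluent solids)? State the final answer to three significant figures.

From the SRT design equation V = Y Q (S₀−S) θ_c / [X (1 + k_d θ_c)] = 0.466 × 11600 × (145 − 2.38) × 9.71 / [1960 × (1 + 0.0538 × 9.71)] = 7.49×10^6 / 2984 = 2509 m³.
Wasting from the return line (neglecting effluent solids): Q_w = V·X / (θ_c·X_r) = 2509 × 1960 / (9.71 × 10900) = 46.46 m³/d.

Q_w ≈ 46.5 m³/d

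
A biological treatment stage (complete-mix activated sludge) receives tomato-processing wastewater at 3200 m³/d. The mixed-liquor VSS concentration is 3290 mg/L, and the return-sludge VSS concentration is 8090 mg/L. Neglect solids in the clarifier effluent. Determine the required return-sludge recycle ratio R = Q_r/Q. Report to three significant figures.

Mass balance around the secondary clarifier (neglecting effluent solids): R = X / (X_r − X) = 3290 / (8090 − 3290) = 0.6854.

R ≈ 0.685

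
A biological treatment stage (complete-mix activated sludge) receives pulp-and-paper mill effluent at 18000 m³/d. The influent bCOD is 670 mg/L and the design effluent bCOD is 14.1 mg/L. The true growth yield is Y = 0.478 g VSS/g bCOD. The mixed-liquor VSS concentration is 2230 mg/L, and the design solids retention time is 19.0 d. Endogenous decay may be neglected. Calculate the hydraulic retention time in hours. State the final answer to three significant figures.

V·X = Y·Q·ΔS·θ_c gives V = 0.478 × 18000 × (670 − 14.1) × 19.0 / 2230 = 48082 m³.
τ = V/Q = 48082/18000 = 2.671 d, or 64.11 h.

τ ≈ 64.1 h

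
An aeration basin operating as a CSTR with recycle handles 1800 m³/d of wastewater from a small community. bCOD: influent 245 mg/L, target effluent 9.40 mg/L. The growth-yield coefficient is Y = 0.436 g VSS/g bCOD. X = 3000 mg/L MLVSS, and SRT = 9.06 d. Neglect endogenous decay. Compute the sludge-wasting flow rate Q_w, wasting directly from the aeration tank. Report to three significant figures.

Q_w ≈ 61.6 m³/d

V·X = Y·Q·ΔS·θ_c gives V = 0.436 × 1800 × (245 − 9.40) × 9.06 / 3000 = 558.4 m³.
With mixed-liquor wasting, θ_c = V/Q_w, so Q_w = V/θ_c = 558.4/9.06 = 61.63 m³/d.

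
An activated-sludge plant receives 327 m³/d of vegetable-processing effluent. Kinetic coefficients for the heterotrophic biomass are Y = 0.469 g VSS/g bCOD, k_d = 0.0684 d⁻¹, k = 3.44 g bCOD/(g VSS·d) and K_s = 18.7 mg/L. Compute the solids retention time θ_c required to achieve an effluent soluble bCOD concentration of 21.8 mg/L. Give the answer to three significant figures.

Specific growth rate at S = 21.8 mg/L: μ = YkS/(K_s+S) = 0.469·3.44·21.8/(18.7+21.8) = 0.8684 d⁻¹.
1/θ_c = 0.8684 − 0.0684 = 0.8000 d⁻¹, so θ_c = 1.250 d.

θ_c ≈ 1.25 d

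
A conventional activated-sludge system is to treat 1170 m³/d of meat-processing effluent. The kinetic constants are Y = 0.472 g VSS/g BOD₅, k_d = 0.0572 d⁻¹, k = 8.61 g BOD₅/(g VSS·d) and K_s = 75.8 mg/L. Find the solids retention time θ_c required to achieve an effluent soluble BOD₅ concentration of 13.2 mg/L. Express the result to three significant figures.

At the target effluent, Y k S/(K_s+S) = 0.472×8.61×13.2/89.00 = 0.6027 d⁻¹.
1/θ_c = 0.6027 − 0.0572 = 0.5455 d⁻¹, so θ_c = 1.833 d.

θ_c ≈ 1.83 d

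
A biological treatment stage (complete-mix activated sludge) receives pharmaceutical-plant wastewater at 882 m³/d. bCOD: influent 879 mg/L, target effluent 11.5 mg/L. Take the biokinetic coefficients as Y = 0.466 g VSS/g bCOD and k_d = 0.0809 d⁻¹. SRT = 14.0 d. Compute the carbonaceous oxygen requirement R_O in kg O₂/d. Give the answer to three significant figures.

Y_obs = Y / (1 + k_d θ_c) = 0.466 / (1 + 0.0809 × 14.0) = 0.466 / 2.133 = 0.2185.
Q·(S₀ − S) = 882 × (879 − 11.5) × 10⁻³ = 765.1 kg/d removed.
Biomass synthesised: P_X = Y_obs × 765.1 = 167.2 kg VSS/d.
Carbonaceous O₂ demand = substrate oxidised − cell-mass equivalent = 765.1 − 1.42 × 167.2 = 527.7 kg O₂/d.

R_O ≈ 528 kg O₂/d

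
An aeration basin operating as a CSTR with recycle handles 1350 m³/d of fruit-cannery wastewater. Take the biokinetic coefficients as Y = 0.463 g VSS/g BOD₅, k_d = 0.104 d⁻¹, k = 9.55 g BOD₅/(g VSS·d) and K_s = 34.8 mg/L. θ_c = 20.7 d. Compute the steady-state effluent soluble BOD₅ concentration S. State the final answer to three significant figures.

S ≈ 1.24 mg/L

Effluent substrate depends only on kinetics and SRT: S = K_s(1 + k_d θ_c) / [θ_c(Yk − k_d) − 1] = 34.8 × (1 + 0.104 × 20.7) / [20.7 × (0.463 × 9.55 − 0.104) − 1] = 109.7 / 88.38 = 1.241 mg/L.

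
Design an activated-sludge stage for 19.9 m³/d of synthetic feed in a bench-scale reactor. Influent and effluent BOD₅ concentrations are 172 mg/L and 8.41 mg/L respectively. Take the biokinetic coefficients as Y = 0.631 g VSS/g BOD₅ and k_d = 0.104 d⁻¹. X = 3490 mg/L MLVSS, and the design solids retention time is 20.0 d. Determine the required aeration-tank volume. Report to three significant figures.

V ≈ 3.82 m³

Rearranging the biomass balance for a CMAS with decay, V = Y·Q·ΔS·θ_c / [X·(1+k_d θ_c)] = 0.631 × 19.9 × (172 − 8.41) × 20.0 / [3490 × (1 + 0.104 × 20.0)] = 4.11×10^4 / 10749 = 3.822 m³.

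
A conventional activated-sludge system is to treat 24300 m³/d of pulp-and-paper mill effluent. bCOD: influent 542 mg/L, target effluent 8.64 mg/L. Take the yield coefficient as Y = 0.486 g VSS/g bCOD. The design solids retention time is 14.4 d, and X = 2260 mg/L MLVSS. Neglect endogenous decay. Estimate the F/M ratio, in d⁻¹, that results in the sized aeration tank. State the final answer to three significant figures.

V·X = Y·Q·ΔS·θ_c gives V = 0.486 × 24300 × (542 − 8.64) × 14.4 / 2260 = 40134 m³.
Food-to-microorganism ratio F/M = Q S₀ / (V X) = 24300 × 542 / (40134 × 2260) = 0.1452 d⁻¹.

F/M ≈ 0.145 d⁻¹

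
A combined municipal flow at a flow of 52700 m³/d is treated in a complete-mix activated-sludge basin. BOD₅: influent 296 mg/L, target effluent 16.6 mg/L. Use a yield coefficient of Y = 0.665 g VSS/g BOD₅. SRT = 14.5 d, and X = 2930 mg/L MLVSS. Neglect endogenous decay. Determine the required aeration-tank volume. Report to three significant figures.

Biomass mass balance (decay neglected): V·X = Y·Q·(S₀ − S)·θ_c, so V = 0.665 × 52700 × (296 − 16.6) × 14.5 / 2930 = 48457 m³.

V ≈ 48500 m³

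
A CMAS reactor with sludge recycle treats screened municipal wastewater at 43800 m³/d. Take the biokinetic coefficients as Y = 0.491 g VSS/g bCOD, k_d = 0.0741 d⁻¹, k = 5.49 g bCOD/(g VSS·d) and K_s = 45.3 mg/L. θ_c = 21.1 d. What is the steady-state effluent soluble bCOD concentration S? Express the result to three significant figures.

S ≈ 2.14 mg/L

For a completely mixed reactor with recycle the Lawrence–McCarty relation gives S = K_s·(1 + k_d·θ_c) / [θ_c·(Y·k − k_d) − 1] = 45.3 × (1 + 0.0741 × 21.1) / [21.1 × (0.491 × 5.49 − 0.0741) − 1] = 116.1 / 54.31 = 2.138 mg/L.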